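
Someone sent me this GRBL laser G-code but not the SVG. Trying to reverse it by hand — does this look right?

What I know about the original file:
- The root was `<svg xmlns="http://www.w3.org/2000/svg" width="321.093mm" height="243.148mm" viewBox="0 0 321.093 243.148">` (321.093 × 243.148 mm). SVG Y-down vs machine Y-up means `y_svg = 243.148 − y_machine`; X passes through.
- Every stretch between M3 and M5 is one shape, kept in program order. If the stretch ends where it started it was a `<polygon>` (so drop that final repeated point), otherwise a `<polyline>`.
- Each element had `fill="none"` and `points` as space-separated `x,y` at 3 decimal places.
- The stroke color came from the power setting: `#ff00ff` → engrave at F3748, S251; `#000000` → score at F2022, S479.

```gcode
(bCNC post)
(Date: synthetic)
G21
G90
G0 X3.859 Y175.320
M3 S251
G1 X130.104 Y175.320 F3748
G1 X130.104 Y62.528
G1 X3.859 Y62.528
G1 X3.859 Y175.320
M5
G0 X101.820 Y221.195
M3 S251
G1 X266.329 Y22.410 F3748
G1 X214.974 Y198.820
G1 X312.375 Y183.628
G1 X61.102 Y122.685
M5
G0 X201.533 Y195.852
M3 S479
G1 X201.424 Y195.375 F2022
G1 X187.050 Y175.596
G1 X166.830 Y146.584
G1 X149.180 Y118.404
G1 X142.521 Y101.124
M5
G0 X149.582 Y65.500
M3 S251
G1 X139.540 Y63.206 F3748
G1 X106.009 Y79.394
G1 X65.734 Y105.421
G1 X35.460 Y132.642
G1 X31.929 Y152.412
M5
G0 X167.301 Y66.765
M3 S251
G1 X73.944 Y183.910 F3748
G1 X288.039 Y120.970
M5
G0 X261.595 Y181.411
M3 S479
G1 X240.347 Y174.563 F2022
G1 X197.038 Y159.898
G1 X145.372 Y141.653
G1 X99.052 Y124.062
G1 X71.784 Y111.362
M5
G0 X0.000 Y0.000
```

<svg xmlns="http://www.w3.org/2000/svg" width="321.093mm" height="243.148mm" viewBox="0 0 321.093 243.148">
  <polygon points="3.859,67.828 130.104,67.828 130.104,180.620 3.859,180.620" fill="none" stroke="#ff00ff"/>
  <polyline points="101.820,21.953 266.329,220.738 214.974,44.328 312.375,59.520 61.102,120.463" fill="none" stroke="#ff00ff"/>
  <polyline points="201.533,47.296 201.424,47.773 187.050,67.552 166.830,96.564 149.180,124.744 142.521,142.024" fill="none" stroke="#000000"/>
  <polyline points="149.582,177.648 139.540,179.942 106.009,163.754 65.734,137.727 35.460,110.506 31.929,90.736" fill="none" stroke="#ff00ff"/>
  <polyline points="167.301,176.383 73.944,59.238 288.039,122.178" fill="none" stroke="#ff00ff"/>
  <polyline points="261.595,61.737 240.347,68.585 197.038,83.250 145.372,101.495 99.052,119.086 71.784,131.786" fill="none" stroke="#000000"/>
</svg>

Machine Y-up, SVG Y-down with viewBox height 243.148, so y_svg = 243.148 − y_machine; X carries over.

Run 1: the run's S251 means `#ff00ff` (engrave). The run returns to its start, so emit a `<polygon>` with points (Y-flipped): 3.859,67.828 130.104,67.828 130.104,180.620 3.859,180.620.

Run 2: S251 ⇒ engrave layer `#ff00ff`. The run is open, so emit a `<polyline>` with points (Y-flipped): 101.820,21.953 266.329,220.738 214.974,44.328 312.375,59.520 61.102,120.463.

Run 3: S479 ⇒ score layer `#000000`. The run is open, so emit a `<polyline>` with points (Y-flipped): 201.533,47.296 201.424,47.773 187.050,67.552 166.830,96.564 149.180,124.744 142.521,142.024.

Run 4: the run's S251 means `#ff00ff` (engrave). The run is open, so emit a `<polyline>` with points (Y-flipped): 149.582,177.648 139.540,179.942 106.009,163.754 65.734,137.727 35.460,110.506 31.929,90.736.

Run 5: S251 ⇒ engrave layer `#ff00ff`. The run is open, so emit a `<polyline>` with points (Y-flipped): 167.301,176.383 73.944,59.238 288.039,122.178.

Run 6: the run's S479 means `#000000` (score). The run is open, so emit a `<polyline>` with points (Y-flipped): 261.595,61.737 240.347,68.585 197.038,83.250 145.372,101.495 99.052,119.086 71.784,131.786.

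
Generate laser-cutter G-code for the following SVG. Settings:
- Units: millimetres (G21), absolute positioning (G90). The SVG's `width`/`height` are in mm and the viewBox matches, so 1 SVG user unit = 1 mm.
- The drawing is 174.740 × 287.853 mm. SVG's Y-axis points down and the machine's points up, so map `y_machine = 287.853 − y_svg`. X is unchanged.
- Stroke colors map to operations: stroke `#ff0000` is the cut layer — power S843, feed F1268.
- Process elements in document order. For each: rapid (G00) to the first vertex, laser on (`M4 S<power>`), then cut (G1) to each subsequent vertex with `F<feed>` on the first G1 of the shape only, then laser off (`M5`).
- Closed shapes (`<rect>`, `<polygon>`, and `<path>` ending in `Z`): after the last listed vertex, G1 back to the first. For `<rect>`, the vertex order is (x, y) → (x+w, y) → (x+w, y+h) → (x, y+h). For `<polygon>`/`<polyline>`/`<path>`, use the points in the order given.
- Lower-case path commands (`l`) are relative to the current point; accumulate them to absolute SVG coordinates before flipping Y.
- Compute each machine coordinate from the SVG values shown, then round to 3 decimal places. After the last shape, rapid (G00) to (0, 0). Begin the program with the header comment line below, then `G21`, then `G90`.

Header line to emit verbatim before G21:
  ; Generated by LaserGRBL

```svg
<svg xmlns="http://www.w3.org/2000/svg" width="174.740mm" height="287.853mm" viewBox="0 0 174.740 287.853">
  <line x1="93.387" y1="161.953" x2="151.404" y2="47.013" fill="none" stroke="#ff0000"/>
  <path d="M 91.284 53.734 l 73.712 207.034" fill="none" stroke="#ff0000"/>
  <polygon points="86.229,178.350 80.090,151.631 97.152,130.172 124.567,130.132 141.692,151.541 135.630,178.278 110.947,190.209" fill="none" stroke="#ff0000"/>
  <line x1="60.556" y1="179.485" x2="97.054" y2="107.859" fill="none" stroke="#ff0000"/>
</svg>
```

; Generated by LaserGRBL
G21
G90
G00 X93.387 Y125.900
M4 S843
G1 X151.404 Y240.840 F1268
M5
G00 X91.284 Y234.119
M4 S843
G1 X164.996 Y27.085 F1268
M5
G00 X86.229 Y109.503
M4 S843
G1 X80.090 Y136.222 F1268
G1 X97.152 Y157.681
G1 X124.567 Y157.721
G1 X141.692 Y136.312
G1 X135.630 Y109.575
G1 X110.947 Y97.644
G1 X86.229 Y109.503
M5
G00 X60.556 Y108.368
M4 S843
G1 X97.054 Y179.994 F1268
M5
G00 X0.000 Y0.000

Since the viewBox matches the mm dimensions, user units are millimetres directly. The only transform is the Y-flip y_m = 287.853 − y_svg.

Shape 1 is a line segment drawn with `<line>`. Its stroke #ff0000 means cut at S843, F1268. After flipping Y the toolpath is (93.387,125.900) → (151.404,240.840).

Shape 2 is a line segment drawn with `<path>`. Its stroke #ff0000 means cut at S843, F1268. After flipping Y the toolpath is (91.284,234.119) → (164.996,27.085).

Shape 3 is a regular polygon drawn with `<polygon>`. Its stroke #ff0000 means cut at S843, F1268. After flipping Y the toolpath is (86.229,109.503) → (80.090,136.222) → (97.152,157.681) → (124.567,157.721) → (141.692,136.312) → (135.630,109.575) → (110.947,97.644) → (86.229,109.503), returning to the start.

Shape 4 is a line segment drawn with `<line>`. Its stroke #ff0000 means cut at S843, F1268. After flipping Y the toolpath is (60.556,108.368) → (97.054,179.994).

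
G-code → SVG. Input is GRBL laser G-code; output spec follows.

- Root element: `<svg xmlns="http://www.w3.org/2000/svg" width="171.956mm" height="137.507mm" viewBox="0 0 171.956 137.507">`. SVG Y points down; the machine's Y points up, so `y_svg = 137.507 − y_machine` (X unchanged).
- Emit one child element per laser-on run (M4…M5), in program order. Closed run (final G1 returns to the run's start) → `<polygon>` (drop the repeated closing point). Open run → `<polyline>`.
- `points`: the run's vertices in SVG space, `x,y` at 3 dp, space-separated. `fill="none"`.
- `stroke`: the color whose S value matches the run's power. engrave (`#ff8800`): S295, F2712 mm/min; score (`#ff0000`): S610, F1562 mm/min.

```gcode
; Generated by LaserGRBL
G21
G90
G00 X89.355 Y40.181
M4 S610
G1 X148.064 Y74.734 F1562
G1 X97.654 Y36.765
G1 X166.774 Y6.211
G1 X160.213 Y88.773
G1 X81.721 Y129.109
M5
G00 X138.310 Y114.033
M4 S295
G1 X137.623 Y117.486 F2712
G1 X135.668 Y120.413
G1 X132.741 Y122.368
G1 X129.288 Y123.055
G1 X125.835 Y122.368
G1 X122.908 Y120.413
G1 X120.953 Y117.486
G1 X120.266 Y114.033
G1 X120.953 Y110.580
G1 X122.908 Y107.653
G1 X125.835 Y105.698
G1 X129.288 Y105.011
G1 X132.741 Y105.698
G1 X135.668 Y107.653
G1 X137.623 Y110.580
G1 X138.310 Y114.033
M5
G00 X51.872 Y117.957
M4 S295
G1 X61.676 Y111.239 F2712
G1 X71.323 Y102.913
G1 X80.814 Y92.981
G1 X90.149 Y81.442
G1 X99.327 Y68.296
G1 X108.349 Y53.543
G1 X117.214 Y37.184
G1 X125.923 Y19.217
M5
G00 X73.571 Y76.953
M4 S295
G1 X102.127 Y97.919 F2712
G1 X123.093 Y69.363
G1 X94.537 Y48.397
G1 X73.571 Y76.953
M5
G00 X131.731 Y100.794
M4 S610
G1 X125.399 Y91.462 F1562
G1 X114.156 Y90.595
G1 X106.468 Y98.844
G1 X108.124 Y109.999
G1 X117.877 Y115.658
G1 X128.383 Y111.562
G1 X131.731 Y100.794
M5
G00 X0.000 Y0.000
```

<svg xmlns="http://www.w3.org/2000/svg" width="171.956mm" height="137.507mm" viewBox="0 0 171.956 137.507">
  <polyline points="89.355,97.326 148.064,62.773 97.654,100.742 166.774,131.296 160.213,48.734 81.721,8.398" fill="none" stroke="#ff0000"/>
  <polygon points="138.310,23.474 137.623,20.021 135.668,17.094 132.741,15.139 129.288,14.452 125.835,15.139 122.908,17.094 120.953,20.021 120.266,23.474 120.953,26.927 122.908,29.854 125.835,31.809 129.288,32.496 132.741,31.809 135.668,29.854 137.623,26.927" fill="none" stroke="#ff8800"/>
  <polyline points="51.872,19.550 61.676,26.268 71.323,34.594 80.814,44.526 90.149,56.065 99.327,69.211 108.349,83.964 117.214,100.323 125.923,118.290" fill="none" stroke="#ff8800"/>
  <polygon points="73.571,60.554 102.127,39.588 123.093,68.144 94.537,89.110" fill="none" stroke="#ff8800"/>
  <polygon points="131.731,36.713 125.399,46.045 114.156,46.912 106.468,38.663 108.124,27.508 117.877,21.849 128.383,25.945" fill="none" stroke="#ff0000"/>
</svg>

y_svg = 137.507 − y_m.

[1] S610→`#ff0000` (score); open run; points: 89.355,97.326 148.064,62.773 97.654,100.742 166.774,131.296 160.213,48.734 81.721,8.398

[2] S295→`#ff8800` (engrave); closed run; points: 138.310,23.474 137.623,20.021 135.668,17.094 132.741,15.139 129.288,14.452 125.835,15.139 122.908,17.094 120.953,20.021 120.266,23.474 120.953,26.927 122.908,29.854 125.835,31.809 129.288,32.496 132.741,31.809 135.668,29.854 137.623,26.927

[3] S295→`#ff8800` (engrave); open run; points: 51.872,19.550 61.676,26.268 71.323,34.594 80.814,44.526 90.149,56.065 99.327,69.211 108.349,83.964 117.214,100.323 125.923,118.290

[4] S295→`#ff8800` (engrave); closed run; points: 73.571,60.554 102.127,39.588 123.093,68.144 94.537,89.110

[5] S610→`#ff0000` (score); closed run; points: 131.731,36.713 125.399,46.045 114.156,46.912 106.468,38.663 108.124,27.508 117.877,21.849 128.383,25.945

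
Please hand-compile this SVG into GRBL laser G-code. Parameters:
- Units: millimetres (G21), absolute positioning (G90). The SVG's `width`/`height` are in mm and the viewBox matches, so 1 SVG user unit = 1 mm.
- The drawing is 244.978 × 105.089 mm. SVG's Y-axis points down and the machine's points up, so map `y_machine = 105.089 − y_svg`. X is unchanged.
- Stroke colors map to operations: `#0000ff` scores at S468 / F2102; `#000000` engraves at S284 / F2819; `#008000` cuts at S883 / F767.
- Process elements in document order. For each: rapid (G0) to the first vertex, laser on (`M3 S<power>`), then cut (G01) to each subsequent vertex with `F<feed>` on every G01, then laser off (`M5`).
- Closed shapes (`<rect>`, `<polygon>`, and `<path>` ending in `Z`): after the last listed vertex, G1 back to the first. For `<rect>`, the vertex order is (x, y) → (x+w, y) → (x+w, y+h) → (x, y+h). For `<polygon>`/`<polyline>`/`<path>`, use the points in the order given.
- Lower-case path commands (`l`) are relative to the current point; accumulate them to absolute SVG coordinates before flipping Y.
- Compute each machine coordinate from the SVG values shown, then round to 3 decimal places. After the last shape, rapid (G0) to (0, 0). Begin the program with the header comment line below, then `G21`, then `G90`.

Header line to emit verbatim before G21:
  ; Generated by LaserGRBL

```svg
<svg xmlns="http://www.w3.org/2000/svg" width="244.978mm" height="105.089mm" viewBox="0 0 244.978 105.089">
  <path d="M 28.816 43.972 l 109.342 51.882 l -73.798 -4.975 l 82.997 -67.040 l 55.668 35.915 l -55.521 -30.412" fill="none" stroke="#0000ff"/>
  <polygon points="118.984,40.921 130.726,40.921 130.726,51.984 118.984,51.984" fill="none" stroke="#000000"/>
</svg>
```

; Generated by LaserGRBL
G21
G90
G0 X28.816 Y61.117
M3 S468
G01 X138.158 Y9.235 F2102
G01 X64.360 Y14.210 F2102
G01 X147.357 Y81.250 F2102
G01 X203.025 Y45.335 F2102
G01 X147.504 Y75.747 F2102
M5
G0 X118.984 Y64.168
M3 S284
G01 X130.726 Y64.168 F2819
G01 X130.726 Y53.105 F2819
G01 X118.984 Y53.105 F2819
G01 X118.984 Y64.168 F2819
M5
G0 X0.000 Y0.000

Since the viewBox matches the mm dimensions, user units are millimetres directly. The only transform is the Y-flip y_m = 105.089 − y_svg.

Shape 1 is a open polyline drawn with `<path>`. Its stroke #0000ff means score at S468, F2102. After flipping Y the toolpath is (28.816,61.117) → (138.158,9.235) → (64.360,14.210) → (147.357,81.250) → (203.025,45.335) → (147.504,75.747).

Shape 2 is a rectangle drawn with `<polygon>`. Its stroke #000000 means engrave at S284, F2819. After flipping Y the toolpath is (118.984,64.168) → (130.726,64.168) → (130.726,53.105) → (118.984,53.105) → (118.984,64.168), returning to the start.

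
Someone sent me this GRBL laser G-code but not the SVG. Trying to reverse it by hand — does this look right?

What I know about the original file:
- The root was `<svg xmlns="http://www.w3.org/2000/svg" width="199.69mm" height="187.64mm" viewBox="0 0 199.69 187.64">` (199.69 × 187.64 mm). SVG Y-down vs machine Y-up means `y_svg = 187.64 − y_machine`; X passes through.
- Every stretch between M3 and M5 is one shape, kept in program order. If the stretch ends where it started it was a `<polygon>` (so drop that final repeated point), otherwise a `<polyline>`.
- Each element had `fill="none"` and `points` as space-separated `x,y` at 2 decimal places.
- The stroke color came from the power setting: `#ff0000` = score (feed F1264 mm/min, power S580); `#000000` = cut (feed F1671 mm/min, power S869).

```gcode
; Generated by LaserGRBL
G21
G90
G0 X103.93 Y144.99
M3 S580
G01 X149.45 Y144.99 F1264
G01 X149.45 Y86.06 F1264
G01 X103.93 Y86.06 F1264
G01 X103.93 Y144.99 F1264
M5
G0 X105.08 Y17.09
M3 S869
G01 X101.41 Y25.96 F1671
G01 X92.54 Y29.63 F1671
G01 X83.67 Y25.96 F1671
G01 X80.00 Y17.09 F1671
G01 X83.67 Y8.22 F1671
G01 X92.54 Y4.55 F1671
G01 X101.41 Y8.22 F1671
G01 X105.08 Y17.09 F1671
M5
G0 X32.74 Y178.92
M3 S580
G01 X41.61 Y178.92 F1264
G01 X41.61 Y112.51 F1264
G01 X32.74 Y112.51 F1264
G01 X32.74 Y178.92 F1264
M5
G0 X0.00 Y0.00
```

Machine Y-up, SVG Y-down with viewBox height 187.64, so y_svg = 187.64 − y_machine; X carries over.

Run 1: power S580 maps to stroke `#ff0000` (score). The run returns to its start, so emit a `<polygon>` with points (Y-flipped): 103.93,42.65 149.45,42.65 149.45,101.58 103.93,101.58.

Run 2: the run's S869 means `#000000` (cut). The run returns to its start, so emit a `<polygon>` with points (Y-flipped): 105.08,170.55 101.41,161.68 92.54,158.01 83.67,161.68 80.00,170.55 83.67,179.42 92.54,183.09 101.41,179.42.

Run 3: S580 ⇒ score layer `#ff0000`. The run returns to its start, so emit a `<polygon>` with points (Y-flipped): 32.74,8.72 41.61,8.72 41.61,75.13 32.74,75.13.

<svg xmlns="http://www.w3.org/2000/svg" width="199.69mm" height="187.64mm" viewBox="0 0 199.69 187.64">
  <polygon points="103.93,42.65 149.45,42.65 149.45,101.58 103.93,101.58" fill="none" stroke="#ff0000"/>
  <polygon points="105.08,170.55 101.41,161.68 92.54,158.01 83.67,161.68 80.00,170.55 83.67,179.42 92.54,183.09 101.41,179.42" fill="none" stroke="#000000"/>
  <polygon points="32.74,8.72 41.61,8.72 41.61,75.13 32.74,75.13" fill="none" stroke="#ff0000"/>
</svg>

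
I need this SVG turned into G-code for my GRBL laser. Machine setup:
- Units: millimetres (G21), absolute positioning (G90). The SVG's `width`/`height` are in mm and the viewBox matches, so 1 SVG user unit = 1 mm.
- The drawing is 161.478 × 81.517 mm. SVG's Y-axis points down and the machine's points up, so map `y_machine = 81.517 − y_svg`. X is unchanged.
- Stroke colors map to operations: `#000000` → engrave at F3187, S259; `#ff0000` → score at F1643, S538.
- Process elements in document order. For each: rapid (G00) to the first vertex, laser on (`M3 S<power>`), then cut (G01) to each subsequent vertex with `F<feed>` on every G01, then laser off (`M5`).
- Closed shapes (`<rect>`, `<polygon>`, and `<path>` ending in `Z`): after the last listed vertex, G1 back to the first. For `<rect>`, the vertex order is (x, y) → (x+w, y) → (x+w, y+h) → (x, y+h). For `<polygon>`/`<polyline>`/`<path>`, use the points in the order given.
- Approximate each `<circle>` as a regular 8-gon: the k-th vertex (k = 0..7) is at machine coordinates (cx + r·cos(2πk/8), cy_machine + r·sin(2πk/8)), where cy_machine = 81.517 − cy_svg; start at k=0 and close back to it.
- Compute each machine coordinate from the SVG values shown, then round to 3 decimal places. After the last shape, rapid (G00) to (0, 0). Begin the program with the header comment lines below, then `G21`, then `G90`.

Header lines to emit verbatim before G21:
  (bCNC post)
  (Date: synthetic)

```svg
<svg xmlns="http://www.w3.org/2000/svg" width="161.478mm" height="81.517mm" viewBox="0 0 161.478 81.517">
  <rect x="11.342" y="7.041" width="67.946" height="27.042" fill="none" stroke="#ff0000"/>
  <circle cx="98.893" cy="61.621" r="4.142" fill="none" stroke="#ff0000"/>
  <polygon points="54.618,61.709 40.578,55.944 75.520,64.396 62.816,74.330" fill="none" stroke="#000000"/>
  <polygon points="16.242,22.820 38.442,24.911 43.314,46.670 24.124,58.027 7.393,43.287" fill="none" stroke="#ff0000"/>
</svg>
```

(bCNC post)
(Date: synthetic)
G21
G90
G00 X11.342 Y74.476
M3 S538
G01 X79.288 Y74.476 F1643
G01 X79.288 Y47.434 F1643
G01 X11.342 Y47.434 F1643
G01 X11.342 Y74.476 F1643
M5
G00 X103.035 Y19.896
M3 S538
G01 X101.822 Y22.825 F1643
G01 X98.893 Y24.038 F1643
G01 X95.964 Y22.825 F1643
G01 X94.751 Y19.896 F1643
G01 X95.964 Y16.967 F1643
G01 X98.893 Y15.754 F1643
G01 X101.822 Y16.967 F1643
G01 X103.035 Y19.896 F1643
M5
G00 X54.618 Y19.808
M3 S259
G01 X40.578 Y25.573 F3187
G01 X75.520 Y17.121 F3187
G01 X62.816 Y7.187 F3187
G01 X54.618 Y19.808 F3187
M5
G00 X16.242 Y58.697
M3 S538
G01 X38.442 Y56.606 F1643
G01 X43.314 Y34.847 F1643
G01 X24.124 Y23.490 F1643
G01 X7.393 Y38.230 F1643
G01 X16.242 Y58.697 F1643
M5
G00 X0.000 Y0.000

viewBox `0 0 161.478 81.517` with mm width/height → 1 unit = 1 mm. Flip: y_m = 81.517 − y_svg.

**Shape 1** — `<rect>` rectangle, stroke `#ff0000` → score (S538, F1643). Machine vertices: (11.342,74.476) → (79.288,74.476) → (79.288,47.434) → (11.342,47.434) → (11.342,74.476). Closed: final G1 returns to the first vertex.

**Shape 2** — `<circle>` circle, stroke `#ff0000` → score (S538, F1643). Machine vertices: (103.035,19.896) → (101.822,22.825) → (98.893,24.038) → (95.964,22.825) → (94.751,19.896) → (95.964,16.967) → (98.893,15.754) → (101.822,16.967) → (103.035,19.896). Closed: final G1 returns to the first vertex.

**Shape 3** — `<polygon>` closed polygon, stroke `#000000` → engrave (S259, F3187). Machine vertices: (54.618,19.808) → (40.578,25.573) → (75.520,17.121) → (62.816,7.187) → (54.618,19.808). Closed: final G1 returns to the first vertex.

**Shape 4** — `<polygon>` regular polygon, stroke `#ff0000` → score (S538, F1643). Machine vertices: (16.242,58.697) → (38.442,56.606) → (43.314,34.847) → (24.124,23.490) → (7.393,38.230) → (16.242,58.697). Closed: final G1 returns to the first vertex.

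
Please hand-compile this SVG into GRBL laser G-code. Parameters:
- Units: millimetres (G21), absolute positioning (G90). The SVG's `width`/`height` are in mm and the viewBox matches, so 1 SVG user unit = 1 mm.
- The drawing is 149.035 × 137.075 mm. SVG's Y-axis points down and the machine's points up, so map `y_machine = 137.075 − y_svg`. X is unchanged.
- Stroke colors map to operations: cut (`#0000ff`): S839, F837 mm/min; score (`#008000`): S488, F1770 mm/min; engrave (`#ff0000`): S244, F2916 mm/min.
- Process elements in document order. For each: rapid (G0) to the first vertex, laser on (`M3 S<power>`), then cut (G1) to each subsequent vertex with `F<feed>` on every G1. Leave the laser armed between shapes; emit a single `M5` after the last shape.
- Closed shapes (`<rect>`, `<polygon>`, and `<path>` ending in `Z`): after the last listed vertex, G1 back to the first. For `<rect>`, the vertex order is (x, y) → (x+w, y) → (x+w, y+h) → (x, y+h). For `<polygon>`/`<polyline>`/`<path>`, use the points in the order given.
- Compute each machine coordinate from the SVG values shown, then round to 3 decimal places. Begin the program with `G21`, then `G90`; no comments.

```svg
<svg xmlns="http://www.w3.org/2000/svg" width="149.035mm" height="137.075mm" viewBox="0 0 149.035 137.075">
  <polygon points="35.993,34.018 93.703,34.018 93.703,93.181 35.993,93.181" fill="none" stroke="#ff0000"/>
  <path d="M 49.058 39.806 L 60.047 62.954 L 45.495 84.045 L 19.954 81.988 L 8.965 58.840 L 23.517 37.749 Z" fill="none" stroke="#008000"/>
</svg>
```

viewBox `0 0 149.035 137.075` with mm width/height → 1 unit = 1 mm. Flip: y_m = 137.075 − y_svg.

**Shape 1** — `<polygon>` rectangle, stroke `#ff0000` → engrave (S244, F2916). Machine vertices: (35.993,103.057) → (93.703,103.057) → (93.703,43.894) → (35.993,43.894) → (35.993,103.057). Closed: final G1 returns to the first vertex.

**Shape 2** — `<path>` regular polygon, stroke `#008000` → score (S488, F1770). Machine vertices: (49.058,97.269) → (60.047,74.121) → (45.495,53.030) → (19.954,55.087) → (8.965,78.235) → (23.517,99.326) → (49.058,97.269). Closed: final G1 returns to the first vertex.

G21
G90
G0 X35.993 Y103.057
M3 S244
G1 X93.703 Y103.057 F2916
G1 X93.703 Y43.894 F2916
G1 X35.993 Y43.894 F2916
G1 X35.993 Y103.057 F2916
G0 X49.058 Y97.269
M3 S488
G1 X60.047 Y74.121 F1770
G1 X45.495 Y53.030 F1770
G1 X19.954 Y55.087 F1770
G1 X8.965 Y78.235 F1770
G1 X23.517 Y99.326 F1770
G1 X49.058 Y97.269 F1770
M5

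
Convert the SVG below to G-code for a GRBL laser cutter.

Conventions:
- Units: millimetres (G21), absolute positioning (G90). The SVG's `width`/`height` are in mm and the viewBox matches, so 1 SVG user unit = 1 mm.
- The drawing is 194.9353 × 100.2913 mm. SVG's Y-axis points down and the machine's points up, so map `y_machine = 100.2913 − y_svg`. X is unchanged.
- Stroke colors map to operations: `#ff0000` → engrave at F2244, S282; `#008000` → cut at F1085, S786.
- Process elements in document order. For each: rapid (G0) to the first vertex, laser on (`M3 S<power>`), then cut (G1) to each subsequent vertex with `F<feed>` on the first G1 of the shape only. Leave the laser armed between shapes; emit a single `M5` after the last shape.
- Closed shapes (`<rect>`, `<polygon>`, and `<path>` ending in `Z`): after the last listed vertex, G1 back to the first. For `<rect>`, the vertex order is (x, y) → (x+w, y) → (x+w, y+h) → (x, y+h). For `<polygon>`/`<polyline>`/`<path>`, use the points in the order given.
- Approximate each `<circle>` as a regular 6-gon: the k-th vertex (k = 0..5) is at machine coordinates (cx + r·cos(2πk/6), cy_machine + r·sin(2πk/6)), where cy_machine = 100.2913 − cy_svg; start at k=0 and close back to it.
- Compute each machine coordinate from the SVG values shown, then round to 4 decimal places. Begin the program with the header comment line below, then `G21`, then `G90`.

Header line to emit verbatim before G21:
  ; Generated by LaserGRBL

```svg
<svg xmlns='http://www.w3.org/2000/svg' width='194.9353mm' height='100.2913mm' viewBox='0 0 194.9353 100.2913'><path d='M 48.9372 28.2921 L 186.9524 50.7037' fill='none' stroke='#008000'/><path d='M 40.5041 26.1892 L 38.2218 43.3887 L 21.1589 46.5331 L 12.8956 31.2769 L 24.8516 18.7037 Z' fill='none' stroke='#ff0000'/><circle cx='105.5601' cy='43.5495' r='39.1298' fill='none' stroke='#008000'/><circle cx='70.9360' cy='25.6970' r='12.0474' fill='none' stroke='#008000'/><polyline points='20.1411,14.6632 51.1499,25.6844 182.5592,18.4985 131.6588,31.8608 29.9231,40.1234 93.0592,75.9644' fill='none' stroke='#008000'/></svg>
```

1 u = 1 mm; y_m = 100.2913 − y.

[1] `<path>` line segment, #008000→cut S786 F1085: (48.9372,71.9992) → (186.9524,49.5876)

[2] `<path>` regular polygon, #ff0000→engrave S282 F2244: (40.5041,74.1021) → (38.2218,56.9026) → (21.1589,53.7582) → (12.8956,69.0144) → (24.8516,81.5876) → (40.5041,74.1021) (closed)

[3] `<circle>` circle, #008000→cut S786 F1085: (144.6899,56.7418) → (125.1250,90.6292) → (85.9952,90.6292) → (66.4303,56.7418) → (85.9952,22.8544) → (125.1250,22.8544) → (144.6899,56.7418) (closed)

[4] `<circle>` circle, #008000→cut S786 F1085: (82.9834,74.5943) → (76.9597,85.0277) → (64.9123,85.0277) → (58.8886,74.5943) → (64.9123,64.1609) → (76.9597,64.1609) → (82.9834,74.5943) (closed)

[5] `<polyline>` open polyline, #008000→cut S786 F1085: (20.1411,85.6281) → (51.1499,74.6069) → (182.5592,81.7928) → (131.6588,68.4305) → (29.9231,60.1679) → (93.0592,24.3269)

; Generated by LaserGRBL
G21
G90
G0 X48.9372 Y71.9992
M3 S786
G1 X186.9524 Y49.5876 F1085
G0 X40.5041 Y74.1021
M3 S282
G1 X38.2218 Y56.9026 F2244
G1 X21.1589 Y53.7582
G1 X12.8956 Y69.0144
G1 X24.8516 Y81.5876
G1 X40.5041 Y74.1021
G0 X144.6899 Y56.7418
M3 S786
G1 X125.1250 Y90.6292 F1085
G1 X85.9952 Y90.6292
G1 X66.4303 Y56.7418
G1 X85.9952 Y22.8544
G1 X125.1250 Y22.8544
G1 X144.6899 Y56.7418
G0 X82.9834 Y74.5943
M3 S786
G1 X76.9597 Y85.0277 F1085
G1 X64.9123 Y85.0277
G1 X58.8886 Y74.5943
G1 X64.9123 Y64.1609
G1 X76.9597 Y64.1609
G1 X82.9834 Y74.5943
G0 X20.1411 Y85.6281
M3 S786
G1 X51.1499 Y74.6069 F1085
G1 X182.5592 Y81.7928
G1 X131.6588 Y68.4305
G1 X29.9231 Y60.1679
G1 X93.0592 Y24.3269
M5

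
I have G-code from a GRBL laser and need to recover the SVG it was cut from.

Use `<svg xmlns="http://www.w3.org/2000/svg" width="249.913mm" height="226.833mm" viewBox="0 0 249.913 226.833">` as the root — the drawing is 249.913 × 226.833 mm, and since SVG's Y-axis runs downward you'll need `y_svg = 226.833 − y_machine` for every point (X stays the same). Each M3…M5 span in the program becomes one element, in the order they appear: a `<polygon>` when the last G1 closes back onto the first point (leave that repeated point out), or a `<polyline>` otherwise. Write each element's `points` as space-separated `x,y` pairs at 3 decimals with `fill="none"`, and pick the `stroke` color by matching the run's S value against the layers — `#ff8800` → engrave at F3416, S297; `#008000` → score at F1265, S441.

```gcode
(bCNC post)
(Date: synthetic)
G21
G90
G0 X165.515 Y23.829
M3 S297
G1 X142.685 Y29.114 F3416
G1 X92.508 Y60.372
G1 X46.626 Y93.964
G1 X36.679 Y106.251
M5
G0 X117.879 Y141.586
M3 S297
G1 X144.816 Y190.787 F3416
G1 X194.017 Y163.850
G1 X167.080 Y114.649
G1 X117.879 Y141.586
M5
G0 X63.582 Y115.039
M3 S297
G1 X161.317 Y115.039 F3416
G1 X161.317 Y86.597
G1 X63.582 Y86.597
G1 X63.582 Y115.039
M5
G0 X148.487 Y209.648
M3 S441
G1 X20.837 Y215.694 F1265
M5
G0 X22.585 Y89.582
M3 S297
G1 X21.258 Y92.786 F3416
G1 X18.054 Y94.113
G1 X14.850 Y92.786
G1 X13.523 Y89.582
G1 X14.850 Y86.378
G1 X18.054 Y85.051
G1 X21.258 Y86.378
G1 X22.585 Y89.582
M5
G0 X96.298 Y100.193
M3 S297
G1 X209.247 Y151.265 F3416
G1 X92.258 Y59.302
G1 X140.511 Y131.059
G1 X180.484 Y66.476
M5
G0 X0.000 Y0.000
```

Machine Y-up, SVG Y-down with viewBox height 226.833, so y_svg = 226.833 − y_machine; X carries over.

Run 1: power S297 maps to stroke `#ff8800` (engrave). The run is open, so emit a `<polyline>` with points (Y-flipped): 165.515,203.004 142.685,197.719 92.508,166.461 46.626,132.869 36.679,120.582.

Run 2: S297 ⇒ engrave layer `#ff8800`. The run returns to its start, so emit a `<polygon>` with points (Y-flipped): 117.879,85.247 144.816,36.046 194.017,62.983 167.080,112.184.

Run 3: the run's S297 means `#ff8800` (engrave). The run returns to its start, so emit a `<polygon>` with points (Y-flipped): 63.582,111.794 161.317,111.794 161.317,140.236 63.582,140.236.

Run 4: power S441 maps to stroke `#008000` (score). The run is open, so emit a `<polyline>` with points (Y-flipped): 148.487,17.185 20.837,11.139.

Run 5: the run's S297 means `#ff8800` (engrave). The run returns to its start, so emit a `<polygon>` with points (Y-flipped): 22.585,137.251 21.258,134.047 18.054,132.720 14.850,134.047 13.523,137.251 14.850,140.455 18.054,141.782 21.258,140.455.

Run 6: the run's S297 means `#ff8800` (engrave). The run is open, so emit a `<polyline>` with points (Y-flipped): 96.298,126.640 209.247,75.568 92.258,167.531 140.511,95.774 180.484,160.357.

<svg xmlns="http://www.w3.org/2000/svg" width="249.913mm" height="226.833mm" viewBox="0 0 249.913 226.833">
  <polyline points="165.515,203.004 142.685,197.719 92.508,166.461 46.626,132.869 36.679,120.582" fill="none" stroke="#ff8800"/>
  <polygon points="117.879,85.247 144.816,36.046 194.017,62.983 167.080,112.184" fill="none" stroke="#ff8800"/>
  <polygon points="63.582,111.794 161.317,111.794 161.317,140.236 63.582,140.236" fill="none" stroke="#ff8800"/>
  <polyline points="148.487,17.185 20.837,11.139" fill="none" stroke="#008000"/>
  <polygon points="22.585,137.251 21.258,134.047 18.054,132.720 14.850,134.047 13.523,137.251 14.850,140.455 18.054,141.782 21.258,140.455" fill="none" stroke="#ff8800"/>
  <polyline points="96.298,126.640 209.247,75.568 92.258,167.531 140.511,95.774 180.484,160.357" fill="none" stroke="#ff8800"/>
</svg>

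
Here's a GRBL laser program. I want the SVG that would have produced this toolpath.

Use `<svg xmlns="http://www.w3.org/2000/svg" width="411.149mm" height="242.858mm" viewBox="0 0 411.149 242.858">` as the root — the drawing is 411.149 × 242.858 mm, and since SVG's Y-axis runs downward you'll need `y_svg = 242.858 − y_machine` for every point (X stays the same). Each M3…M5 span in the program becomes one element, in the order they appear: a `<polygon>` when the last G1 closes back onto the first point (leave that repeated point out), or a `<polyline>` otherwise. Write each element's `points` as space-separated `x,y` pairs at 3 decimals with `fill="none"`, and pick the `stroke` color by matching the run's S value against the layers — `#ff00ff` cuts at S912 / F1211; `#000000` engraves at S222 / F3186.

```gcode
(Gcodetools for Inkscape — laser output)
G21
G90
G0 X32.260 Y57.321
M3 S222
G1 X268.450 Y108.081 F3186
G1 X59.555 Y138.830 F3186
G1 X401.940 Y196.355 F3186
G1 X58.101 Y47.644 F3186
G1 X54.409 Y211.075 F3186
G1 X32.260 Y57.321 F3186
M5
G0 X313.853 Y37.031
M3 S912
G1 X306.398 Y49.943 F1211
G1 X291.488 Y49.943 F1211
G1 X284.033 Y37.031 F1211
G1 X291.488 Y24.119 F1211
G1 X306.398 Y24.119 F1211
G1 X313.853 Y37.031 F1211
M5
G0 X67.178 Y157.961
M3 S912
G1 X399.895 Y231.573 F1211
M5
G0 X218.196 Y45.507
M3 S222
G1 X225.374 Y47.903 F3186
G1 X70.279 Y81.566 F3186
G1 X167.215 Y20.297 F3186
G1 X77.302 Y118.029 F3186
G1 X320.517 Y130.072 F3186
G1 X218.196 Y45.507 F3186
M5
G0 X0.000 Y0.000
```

<svg xmlns="http://www.w3.org/2000/svg" width="411.149mm" height="242.858mm" viewBox="0 0 411.149 242.858">
  <polygon points="32.260,185.537 268.450,134.777 59.555,104.028 401.940,46.503 58.101,195.214 54.409,31.783" fill="none" stroke="#000000"/>
  <polygon points="313.853,205.827 306.398,192.915 291.488,192.915 284.033,205.827 291.488,218.739 306.398,218.739" fill="none" stroke="#ff00ff"/>
  <polyline points="67.178,84.897 399.895,11.285" fill="none" stroke="#ff00ff"/>
  <polygon points="218.196,197.351 225.374,194.955 70.279,161.292 167.215,222.561 77.302,124.829 320.517,112.786" fill="none" stroke="#000000"/>
</svg>

y_svg = 242.858 − y_m.

[1] S222→`#000000` (engrave); closed run; points: 32.260,185.537 268.450,134.777 59.555,104.028 401.940,46.503 58.101,195.214 54.409,31.783

[2] S912→`#ff00ff` (cut); closed run; points: 313.853,205.827 306.398,192.915 291.488,192.915 284.033,205.827 291.488,218.739 306.398,218.739

[3] S912→`#ff00ff` (cut); open run; points: 67.178,84.897 399.895,11.285

[4] S222→`#000000` (engrave); closed run; points: 218.196,197.351 225.374,194.955 70.279,161.292 167.215,222.561 77.302,124.829 320.517,112.786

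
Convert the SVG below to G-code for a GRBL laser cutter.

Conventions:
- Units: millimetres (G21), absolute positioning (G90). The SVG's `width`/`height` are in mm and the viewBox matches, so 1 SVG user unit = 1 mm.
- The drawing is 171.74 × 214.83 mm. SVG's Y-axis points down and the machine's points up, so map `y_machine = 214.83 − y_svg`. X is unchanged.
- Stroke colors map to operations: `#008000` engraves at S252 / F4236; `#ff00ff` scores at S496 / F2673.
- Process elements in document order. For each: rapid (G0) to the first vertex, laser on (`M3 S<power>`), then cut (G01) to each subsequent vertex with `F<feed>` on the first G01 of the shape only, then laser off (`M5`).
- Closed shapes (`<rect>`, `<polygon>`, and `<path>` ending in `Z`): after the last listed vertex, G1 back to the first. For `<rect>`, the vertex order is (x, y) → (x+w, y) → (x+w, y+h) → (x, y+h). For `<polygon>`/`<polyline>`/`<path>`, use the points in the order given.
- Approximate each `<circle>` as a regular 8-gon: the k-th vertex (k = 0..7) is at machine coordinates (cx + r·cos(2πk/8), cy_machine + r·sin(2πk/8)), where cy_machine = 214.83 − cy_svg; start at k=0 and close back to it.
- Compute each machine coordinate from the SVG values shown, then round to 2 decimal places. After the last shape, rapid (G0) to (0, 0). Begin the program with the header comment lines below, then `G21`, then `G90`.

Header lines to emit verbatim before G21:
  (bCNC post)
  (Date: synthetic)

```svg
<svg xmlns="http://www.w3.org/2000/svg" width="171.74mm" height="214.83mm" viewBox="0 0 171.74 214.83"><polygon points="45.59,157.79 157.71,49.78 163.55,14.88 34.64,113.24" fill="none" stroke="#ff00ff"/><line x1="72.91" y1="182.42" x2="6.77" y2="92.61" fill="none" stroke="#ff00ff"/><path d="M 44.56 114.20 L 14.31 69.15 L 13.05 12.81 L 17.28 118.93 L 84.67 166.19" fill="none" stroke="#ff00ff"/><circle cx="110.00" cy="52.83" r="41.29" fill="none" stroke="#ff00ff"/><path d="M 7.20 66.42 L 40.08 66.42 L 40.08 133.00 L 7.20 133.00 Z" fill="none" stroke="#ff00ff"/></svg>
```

(bCNC post)
(Date: synthetic)
G21
G90
G0 X45.59 Y57.04
M3 S496
G01 X157.71 Y165.05 F2673
G01 X163.55 Y199.95
G01 X34.64 Y101.59
G01 X45.59 Y57.04
M5
G0 X72.91 Y32.41
M3 S496
G01 X6.77 Y122.22 F2673
M5
G0 X44.56 Y100.63
M3 S496
G01 X14.31 Y145.68 F2673
G01 X13.05 Y202.02
G01 X17.28 Y95.90
G01 X84.67 Y48.64
M5
G0 X151.29 Y162.00
M3 S496
G01 X139.20 Y191.20 F2673
G01 X110.00 Y203.29
G01 X80.80 Y191.20
G01 X68.71 Y162.00
G01 X80.80 Y132.80
G01 X110.00 Y120.71
G01 X139.20 Y132.80
G01 X151.29 Y162.00
M5
G0 X7.20 Y148.41
M3 S496
G01 X40.08 Y148.41 F2673
G01 X40.08 Y81.83
G01 X7.20 Y81.83
G01 X7.20 Y148.41
M5
G0 X0.00 Y0.00

Since the viewBox matches the mm dimensions, user units are millimetres directly. The only transform is the Y-flip y_m = 214.83 − y_svg.

Shape 1 is a closed polygon drawn with `<polygon>`. Its stroke #ff00ff means score at S496, F2673. After flipping Y the toolpath is (45.59,57.04) → (157.71,165.05) → (163.55,199.95) → (34.64,101.59) → (45.59,57.04), returning to the start.

Shape 2 is a line segment drawn with `<line>`. Its stroke #ff00ff means score at S496, F2673. After flipping Y the toolpath is (72.91,32.41) → (6.77,122.22).

Shape 3 is a open polyline drawn with `<path>`. Its stroke #ff00ff means score at S496, F2673. After flipping Y the toolpath is (44.56,100.63) → (14.31,145.68) → (13.05,202.02) → (17.28,95.90) → (84.67,48.64).

Shape 4 is a circle drawn with `<circle>`. Its stroke #ff00ff means score at S496, F2673. After flipping Y the toolpath is (151.29,162.00) → (139.20,191.20) → (110.00,203.29) → (80.80,191.20) → (68.71,162.00) → (80.80,132.80) → (110.00,120.71) → (139.20,132.80) → (151.29,162.00), returning to the start.

Shape 5 is a rectangle drawn with `<path>`. Its stroke #ff00ff means score at S496, F2673. After flipping Y the toolpath is (7.20,148.41) → (40.08,148.41) → (40.08,81.83) → (7.20,81.83) → (7.20,148.41), returning to the start.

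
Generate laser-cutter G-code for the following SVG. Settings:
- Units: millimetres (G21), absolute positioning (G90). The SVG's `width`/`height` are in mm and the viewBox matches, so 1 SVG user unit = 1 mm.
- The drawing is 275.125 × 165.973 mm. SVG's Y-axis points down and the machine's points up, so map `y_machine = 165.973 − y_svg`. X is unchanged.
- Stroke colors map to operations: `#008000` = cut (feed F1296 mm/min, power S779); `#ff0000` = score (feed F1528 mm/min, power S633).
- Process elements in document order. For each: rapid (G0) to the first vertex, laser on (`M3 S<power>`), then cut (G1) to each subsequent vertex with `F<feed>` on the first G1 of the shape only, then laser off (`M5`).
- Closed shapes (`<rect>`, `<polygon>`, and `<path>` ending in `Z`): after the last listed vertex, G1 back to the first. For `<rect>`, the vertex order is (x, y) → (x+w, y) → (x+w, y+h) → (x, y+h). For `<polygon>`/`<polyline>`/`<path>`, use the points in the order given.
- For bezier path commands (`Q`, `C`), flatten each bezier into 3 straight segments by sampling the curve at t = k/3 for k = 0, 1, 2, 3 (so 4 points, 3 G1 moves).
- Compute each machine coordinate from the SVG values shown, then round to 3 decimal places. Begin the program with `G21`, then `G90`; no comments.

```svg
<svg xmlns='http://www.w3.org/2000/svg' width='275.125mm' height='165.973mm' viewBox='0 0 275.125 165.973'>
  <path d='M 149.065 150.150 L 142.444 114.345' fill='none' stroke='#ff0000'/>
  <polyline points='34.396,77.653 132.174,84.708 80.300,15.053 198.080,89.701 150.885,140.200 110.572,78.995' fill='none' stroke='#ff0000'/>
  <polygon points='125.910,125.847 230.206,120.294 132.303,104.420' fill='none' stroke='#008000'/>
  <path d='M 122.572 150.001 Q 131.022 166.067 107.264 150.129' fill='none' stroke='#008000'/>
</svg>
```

G21
G90
G0 X149.065 Y15.823
M3 S633
G1 X142.444 Y51.628 F1528
M5
G0 X34.396 Y88.320
M3 S633
G1 X132.174 Y81.265 F1528
G1 X80.300 Y150.920
G1 X198.080 Y76.272
G1 X150.885 Y25.773
G1 X110.572 Y86.978
M5
G0 X125.910 Y40.126
M3 S779
G1 X230.206 Y45.679 F1296
G1 X132.303 Y61.553
G1 X125.910 Y40.126
M5
G0 X122.572 Y15.972
M3 S779
G1 X124.627 Y8.817 F1296
G1 X119.524 Y8.775
G1 X107.264 Y15.844
M5

viewBox `0 0 275.125 165.973` with mm width/height → 1 unit = 1 mm. Flip: y_m = 165.973 − y_svg.

**Shape 1** — `<path>` line segment, stroke `#ff0000` → score (S633, F1528). Machine vertices: (149.065,15.823) → (142.444,51.628). Open path.

**Shape 2** — `<polyline>` open polyline, stroke `#ff0000` → score (S633, F1528). Machine vertices: (34.396,88.320) → (132.174,81.265) → (80.300,150.920) → (198.080,76.272) → (150.885,25.773) → (110.572,86.978). Open path.

**Shape 3** — `<polygon>` closed polygon, stroke `#008000` → cut (S779, F1296). Machine vertices: (125.910,40.126) → (230.206,45.679) → (132.303,61.553) → (125.910,40.126). Closed: final G1 returns to the first vertex.

**Shape 4** — `<path>` quadratic bezier, stroke `#008000` → cut (S779, F1296). Control points (SVG): P0=(122.572,150.001), P1=(131.022,166.067), P2=(107.264,150.129); sampled at t=k/3. Machine vertices: (122.572,15.972) → (124.627,8.817) → (119.524,8.775) → (107.264,15.844). Open path.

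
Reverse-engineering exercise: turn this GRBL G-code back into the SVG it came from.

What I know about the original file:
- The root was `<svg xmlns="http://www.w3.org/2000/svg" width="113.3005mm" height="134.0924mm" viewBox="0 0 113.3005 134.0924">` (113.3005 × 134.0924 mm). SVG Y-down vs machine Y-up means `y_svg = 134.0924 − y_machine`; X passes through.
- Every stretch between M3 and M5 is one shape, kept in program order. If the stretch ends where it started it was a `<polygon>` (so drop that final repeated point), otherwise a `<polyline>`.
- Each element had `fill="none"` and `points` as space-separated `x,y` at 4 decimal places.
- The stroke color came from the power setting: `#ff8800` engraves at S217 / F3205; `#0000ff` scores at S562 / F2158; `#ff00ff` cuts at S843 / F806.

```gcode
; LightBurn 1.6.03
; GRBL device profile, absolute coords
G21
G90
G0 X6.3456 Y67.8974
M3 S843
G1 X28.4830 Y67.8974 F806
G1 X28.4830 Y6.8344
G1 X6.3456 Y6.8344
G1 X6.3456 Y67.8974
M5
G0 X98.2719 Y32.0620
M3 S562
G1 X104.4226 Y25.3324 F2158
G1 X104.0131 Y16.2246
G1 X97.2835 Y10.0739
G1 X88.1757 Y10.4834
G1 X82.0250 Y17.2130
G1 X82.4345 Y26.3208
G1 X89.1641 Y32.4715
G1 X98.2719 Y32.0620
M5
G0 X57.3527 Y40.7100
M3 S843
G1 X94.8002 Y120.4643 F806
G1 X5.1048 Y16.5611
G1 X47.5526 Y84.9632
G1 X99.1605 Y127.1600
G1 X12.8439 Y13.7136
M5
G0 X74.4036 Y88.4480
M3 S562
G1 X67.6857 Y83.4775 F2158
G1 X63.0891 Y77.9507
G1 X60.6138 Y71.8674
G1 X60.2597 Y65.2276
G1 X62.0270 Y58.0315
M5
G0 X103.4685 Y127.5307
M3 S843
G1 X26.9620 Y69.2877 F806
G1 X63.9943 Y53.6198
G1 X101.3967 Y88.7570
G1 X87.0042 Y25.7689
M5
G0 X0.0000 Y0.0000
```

Each laser-on run becomes one SVG element. Flip Y back into SVG space with y_svg = 134.0924 − y_machine.

Run 1: S843 ⇒ cut layer `#ff00ff`. The run returns to its start, so emit a `<polygon>` with points (Y-flipped): 6.3456,66.1950 28.4830,66.1950 28.4830,127.2580 6.3456,127.2580.

Run 2: the run's S562 means `#0000ff` (score). The run returns to its start, so emit a `<polygon>` with points (Y-flipped): 98.2719,102.0304 104.4226,108.7600 104.0131,117.8678 97.2835,124.0185 88.1757,123.6090 82.0250,116.8794 82.4345,107.7716 89.1641,101.6209.

Run 3: S843 ⇒ cut layer `#ff00ff`. The run is open, so emit a `<polyline>` with points (Y-flipped): 57.3527,93.3824 94.8002,13.6281 5.1048,117.5313 47.5526,49.1292 99.1605,6.9324 12.8439,120.3788.

Run 4: the run's S562 means `#0000ff` (score). The run is open, so emit a `<polyline>` with points (Y-flipped): 74.4036,45.6444 67.6857,50.6149 63.0891,56.1417 60.6138,62.2250 60.2597,68.8648 62.0270,76.0609.

Run 5: the run's S843 means `#ff00ff` (cut). The run is open, so emit a `<polyline>` with points (Y-flipped): 103.4685,6.5617 26.9620,64.8047 63.9943,80.4726 101.3967,45.3354 87.0042,108.3235.

<svg xmlns="http://www.w3.org/2000/svg" width="113.3005mm" height="134.0924mm" viewBox="0 0 113.3005 134.0924">
  <polygon points="6.3456,66.1950 28.4830,66.1950 28.4830,127.2580 6.3456,127.2580" fill="none" stroke="#ff00ff"/>
  <polygon points="98.2719,102.0304 104.4226,108.7600 104.0131,117.8678 97.2835,124.0185 88.1757,123.6090 82.0250,116.8794 82.4345,107.7716 89.1641,101.6209" fill="none" stroke="#0000ff"/>
  <polyline points="57.3527,93.3824 94.8002,13.6281 5.1048,117.5313 47.5526,49.1292 99.1605,6.9324 12.8439,120.3788" fill="none" stroke="#ff00ff"/>
  <polyline points="74.4036,45.6444 67.6857,50.6149 63.0891,56.1417 60.6138,62.2250 60.2597,68.8648 62.0270,76.0609" fill="none" stroke="#0000ff"/>
  <polyline points="103.4685,6.5617 26.9620,64.8047 63.9943,80.4726 101.3967,45.3354 87.0042,108.3235" fill="none" stroke="#ff00ff"/>
</svg>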